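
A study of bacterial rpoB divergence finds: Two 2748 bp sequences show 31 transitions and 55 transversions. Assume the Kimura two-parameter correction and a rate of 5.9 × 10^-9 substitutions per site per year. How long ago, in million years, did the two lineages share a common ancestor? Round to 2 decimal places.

P = 31/2748 ≈ 0.011281 and Q = 55/2748 ≈ 0.020015.
Under the Kimura two-parameter model, d = −½ ln(1 − 2P − Q) − ¼ ln(1 − 2Q).
1 − 2P − Q = 0.957423, giving −½ ln(0.957423) = 0.021755.
1 − 2Q = 0.95997, giving −¼ ln(0.95997) = 0.010213.
d = 0.021755 + 0.010213 = 0.031968.
Under a molecular clock d = 2μt, so t = d/(2μ) = 0.031968 / (2 × 5.9 × 10^-9) = 2.71 million years.

2.71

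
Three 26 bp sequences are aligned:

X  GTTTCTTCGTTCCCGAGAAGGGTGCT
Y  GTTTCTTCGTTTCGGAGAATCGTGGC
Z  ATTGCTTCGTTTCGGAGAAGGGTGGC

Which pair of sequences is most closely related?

X–Y: 6/26 differ, p = 0.231, d = 0.276.
X–Z: 6/26 differ, p = 0.231, d = 0.276.
Y–Z: 4/26 differ, p = 0.154, d = 0.172.
The smallest distance is between Y and Z.

Y and Z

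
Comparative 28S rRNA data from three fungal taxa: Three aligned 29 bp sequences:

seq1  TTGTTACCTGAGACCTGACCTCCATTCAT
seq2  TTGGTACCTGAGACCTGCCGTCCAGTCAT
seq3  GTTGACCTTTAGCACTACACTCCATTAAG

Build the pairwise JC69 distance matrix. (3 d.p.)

seq1–seq2: 4/29 sites differ → p ≈ 0.137931, d = −0.75 ln(1 − 0.183908) = 0.152421 ≈ 0.152.
seq1–seq3: 14/29 sites differ → p ≈ 0.482759, d = −0.75 ln(1 − 0.643679) = 0.773942 ≈ 0.774.
seq2–seq3: 14/29 sites differ → p ≈ 0.482759, d = −0.75 ln(1 − 0.643679) = 0.773942 ≈ 0.774.

d(seq1,seq2) = 0.152, d(seq1,seq3) = 0.774, d(seq2,seq3) = 0.774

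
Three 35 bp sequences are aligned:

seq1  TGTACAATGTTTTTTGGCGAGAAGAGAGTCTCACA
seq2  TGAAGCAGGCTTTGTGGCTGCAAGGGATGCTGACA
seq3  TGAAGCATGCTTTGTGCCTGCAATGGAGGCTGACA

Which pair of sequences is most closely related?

seq2 and seq3

seq1–seq2: 13/35 differ, p = 0.371, d = 0.513.
seq1–seq3: 13/35 differ, p = 0.371, d = 0.513.
seq2–seq3: 4/35 differ, p = 0.114, d = 0.124.
The smallest distance is between seq2 and seq3.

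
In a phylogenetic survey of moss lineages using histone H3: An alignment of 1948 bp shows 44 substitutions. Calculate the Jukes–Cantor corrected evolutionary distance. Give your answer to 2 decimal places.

0.02

p = 44/1948 ≈ 0.022587.
d = −(3/4) ln(1 − 4p/3) = −0.75 ln(1 − 0.030116) = −0.75 ln(0.969884)
  = −0.75 × (-0.030579) = 0.022934 substitutions/site.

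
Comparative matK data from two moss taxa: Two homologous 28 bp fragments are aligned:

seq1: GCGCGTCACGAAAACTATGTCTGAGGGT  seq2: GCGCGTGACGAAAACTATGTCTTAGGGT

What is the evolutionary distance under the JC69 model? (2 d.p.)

0.08

The sequences differ at 2 of 28 sites (7, 23), so p = 2/28 ≈ 0.071429.
d = −(3/4) ln(1 − 4p/3) = −0.75 ln(1 − 0.095239) = −0.75 ln(0.904761)
  = −0.75 × (-0.100084) = 0.075063 substitutions/site.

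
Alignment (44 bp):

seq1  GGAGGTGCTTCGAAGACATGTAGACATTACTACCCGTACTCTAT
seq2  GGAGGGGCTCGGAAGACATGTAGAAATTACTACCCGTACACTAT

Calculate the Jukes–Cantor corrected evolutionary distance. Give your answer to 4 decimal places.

0.1232

The sequences differ at 5 of 44 sites (6, 10, 11, 25, 40), so p = 5/44 ≈ 0.113636.
d = −(3/4) ln(1 − 4p/3) = −0.75 ln(1 − 0.151515) = −0.75 ln(0.848485)
  = −0.75 × (-0.164303) = 0.123227 substitutions/site.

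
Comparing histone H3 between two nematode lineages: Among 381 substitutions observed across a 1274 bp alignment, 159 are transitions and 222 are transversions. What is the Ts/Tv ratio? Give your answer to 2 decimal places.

0.72

R = 159/222 = 0.716216… ≈ 0.72 (to 2 d.p.).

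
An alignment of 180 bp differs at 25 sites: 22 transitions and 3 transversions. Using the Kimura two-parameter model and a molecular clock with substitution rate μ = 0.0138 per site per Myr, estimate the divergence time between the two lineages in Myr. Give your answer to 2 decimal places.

5.79

P = 22/180 ≈ 0.122222 and Q = 3/180 ≈ 0.016667.
Under the Kimura two-parameter model, d = −½ ln(1 − 2P − Q) − ¼ ln(1 − 2Q).
1 − 2P − Q = 0.738889, giving −½ ln(0.738889) = 0.151304.
1 − 2Q = 0.966666, giving −¼ ln(0.966666) = 0.008476.
d = 0.151304 + 0.008476 = 0.159780.
Under a molecular clock d = 2μt, so t = d/(2μ) = 0.159780 / (2 × 0.0138) = 5.79 Myr.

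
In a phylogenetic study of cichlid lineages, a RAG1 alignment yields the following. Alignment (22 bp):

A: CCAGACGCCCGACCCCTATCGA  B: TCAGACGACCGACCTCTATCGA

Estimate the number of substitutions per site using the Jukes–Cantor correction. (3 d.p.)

The sequences differ at 3 of 22 sites (1, 8, 15), so p = 3/22 ≈ 0.136364.
d = −(3/4) ln(1 − 4p/3) = −0.75 ln(1 − 0.181819) = −0.75 ln(0.818181)
  = −0.75 × (-0.200672) = 0.150504 substitutions/site.

0.151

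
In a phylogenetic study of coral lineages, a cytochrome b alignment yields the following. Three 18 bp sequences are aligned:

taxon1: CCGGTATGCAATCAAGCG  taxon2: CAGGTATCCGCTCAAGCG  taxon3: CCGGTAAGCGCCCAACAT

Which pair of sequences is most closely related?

taxon1–taxon2: 4/18 differ, p = 0.222, d = 0.264.
taxon1–taxon3: 7/18 differ, p = 0.389, d = 0.548.
taxon2–taxon3: 7/18 differ, p = 0.389, d = 0.548.
The smallest distance is between taxon1 and taxon2.

taxon1 and taxon2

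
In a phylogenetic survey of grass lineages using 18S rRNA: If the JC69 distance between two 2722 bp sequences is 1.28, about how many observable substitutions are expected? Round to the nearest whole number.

Invert JC69: p = (3/4)(1 − e^(−4d/3)) = 0.75 × (1 − e^(-1.706667)) = 0.75 × (1 − 0.181470) = 0.613898.
Expected differing sites = pL ≈ 0.613898 × 2722 = 1671.030356 ≈ 1671.

1671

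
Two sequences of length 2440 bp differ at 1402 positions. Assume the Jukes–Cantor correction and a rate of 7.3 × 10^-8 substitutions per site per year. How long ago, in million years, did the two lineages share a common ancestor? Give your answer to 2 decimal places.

7.46

p = 1402/2440 ≈ 0.57459.
d = −(3/4) ln(1 − 4p/3) = −0.75 ln(1 − 0.76612) = −0.75 ln(0.23388)
  = −0.75 × (-1.452947) = 1.089710 substitutions/site.
Under a molecular clock d = 2μt, so t = d/(2μ) = 1.089710 / (2 × 7.3 × 10^-8) = 7.46 million years.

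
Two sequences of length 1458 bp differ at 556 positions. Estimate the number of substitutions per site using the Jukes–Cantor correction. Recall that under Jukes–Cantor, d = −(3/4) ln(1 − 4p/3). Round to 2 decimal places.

p = 556/1458 ≈ 0.381344.
d = −(3/4) ln(1 − 4p/3) = −0.75 ln(1 − 0.508459) = −0.75 ln(0.491541)
  = −0.75 × (-0.710210) = 0.532658 substitutions/site.

0.53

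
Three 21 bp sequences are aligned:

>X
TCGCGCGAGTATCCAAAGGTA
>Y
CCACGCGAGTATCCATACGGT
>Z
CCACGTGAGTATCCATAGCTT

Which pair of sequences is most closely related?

Y and Z

X–Y: 6/21 differ, p = 0.286, d = 0.360.
X–Z: 6/21 differ, p = 0.286, d = 0.360.
Y–Z: 4/21 differ, p = 0.190, d = 0.220.
The smallest distance is between Y and Z.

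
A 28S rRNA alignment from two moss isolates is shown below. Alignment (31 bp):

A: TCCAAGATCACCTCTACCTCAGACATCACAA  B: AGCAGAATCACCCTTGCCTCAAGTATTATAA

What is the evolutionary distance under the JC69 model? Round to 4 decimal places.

0.5445

The sequences differ at 12 of 31 sites, so p = 12/31 ≈ 0.387097.
d = −(3/4) ln(1 − 4p/3) = −0.75 ln(1 − 0.516129) = −0.75 ln(0.483871)
  = −0.75 × (-0.725937) = 0.544453 substitutions/site.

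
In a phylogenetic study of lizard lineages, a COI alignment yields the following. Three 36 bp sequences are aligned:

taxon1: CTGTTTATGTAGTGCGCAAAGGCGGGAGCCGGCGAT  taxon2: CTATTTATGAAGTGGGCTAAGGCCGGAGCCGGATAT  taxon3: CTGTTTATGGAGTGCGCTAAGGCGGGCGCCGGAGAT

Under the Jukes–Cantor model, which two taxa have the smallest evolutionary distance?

taxon1 and taxon3

taxon1–taxon2: 7/36 differ, p = 0.194, d = 0.225.
taxon1–taxon3: 4/36 differ, p = 0.111, d = 0.120.
taxon2–taxon3: 6/36 differ, p = 0.167, d = 0.188.
The smallest distance is between taxon1 and taxon3.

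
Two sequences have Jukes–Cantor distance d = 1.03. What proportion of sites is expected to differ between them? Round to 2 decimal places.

p = (3/4)(1 − e^(−4d/3)) = 0.75 × (1 − e^(-1.373333)) = 0.75 × (1 − 0.253261) = 0.560054.

0.56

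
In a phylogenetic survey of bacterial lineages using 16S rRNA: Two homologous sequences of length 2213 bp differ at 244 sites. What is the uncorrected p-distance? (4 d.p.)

0.1103

p = 244/2213 = 0.110257… ≈ 0.1103 (to 4 d.p.).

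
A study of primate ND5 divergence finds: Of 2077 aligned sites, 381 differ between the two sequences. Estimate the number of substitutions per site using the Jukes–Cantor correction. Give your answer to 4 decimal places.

0.2104

p = 381/2077 ≈ 0.183438.
d = −(3/4) ln(1 − 4p/3) = −0.75 ln(1 − 0.244584) = −0.75 ln(0.755416)
  = −0.75 × (-0.280487) = 0.210365 substitutions/site.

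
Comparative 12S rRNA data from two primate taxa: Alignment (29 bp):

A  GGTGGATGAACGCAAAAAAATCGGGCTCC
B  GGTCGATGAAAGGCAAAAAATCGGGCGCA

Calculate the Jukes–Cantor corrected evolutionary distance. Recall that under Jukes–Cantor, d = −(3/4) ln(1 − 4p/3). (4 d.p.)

The sequences differ at 6 of 29 sites (4, 11, 13, 14, 27, 29), so p = 6/29 ≈ 0.206897.
d = −(3/4) ln(1 − 4p/3) = −0.75 ln(1 − 0.275863) = −0.75 ln(0.724137)
  = −0.75 × (-0.322775) = 0.242081 substitutions/site.

0.2421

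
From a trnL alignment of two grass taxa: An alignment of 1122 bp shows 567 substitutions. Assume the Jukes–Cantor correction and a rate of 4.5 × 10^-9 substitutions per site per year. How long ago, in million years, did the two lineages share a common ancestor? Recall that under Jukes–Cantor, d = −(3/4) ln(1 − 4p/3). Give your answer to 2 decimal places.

93.35

p = 567/1122 ≈ 0.505348.
d = −(3/4) ln(1 − 4p/3) = −0.75 ln(1 − 0.673797) = −0.75 ln(0.326203)
  = −0.75 × (-1.120235) = 0.840176 substitutions/site.
Under a molecular clock d = 2μt, so t = d/(2μ) = 0.840176 / (2 × 4.5 × 10^-9) = 93.35 million years.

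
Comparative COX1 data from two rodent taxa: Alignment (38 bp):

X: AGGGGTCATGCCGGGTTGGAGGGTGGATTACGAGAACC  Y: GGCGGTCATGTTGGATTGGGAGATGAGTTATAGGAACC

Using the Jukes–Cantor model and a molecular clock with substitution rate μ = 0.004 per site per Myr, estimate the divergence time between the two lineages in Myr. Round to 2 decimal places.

The sequences differ at 13 of 38 sites, so p = 13/38 ≈ 0.342105.
d = −(3/4) ln(1 − 4p/3) = −0.75 ln(1 − 0.45614) = −0.75 ln(0.54386)
  = −0.75 × (-0.609063) = 0.456797 substitutions/site.
Under a molecular clock d = 2μt, so t = d/(2μ) = 0.456797 / (2 × 0.004) = 57.10 Myr.

57.10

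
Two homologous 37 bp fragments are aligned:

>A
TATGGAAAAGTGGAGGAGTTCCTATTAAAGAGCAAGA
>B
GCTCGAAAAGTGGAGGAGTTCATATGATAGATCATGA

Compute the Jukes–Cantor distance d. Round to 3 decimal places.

The sequences differ at 8 of 37 sites (1, 2, 4, 22, 26, 28, 32, 35), so p = 8/37 ≈ 0.216216.
d = −(3/4) ln(1 − 4p/3) = −0.75 ln(1 − 0.288288) = −0.75 ln(0.711712)
  = −0.75 × (-0.340082) = 0.255062 substitutions/site.

0.255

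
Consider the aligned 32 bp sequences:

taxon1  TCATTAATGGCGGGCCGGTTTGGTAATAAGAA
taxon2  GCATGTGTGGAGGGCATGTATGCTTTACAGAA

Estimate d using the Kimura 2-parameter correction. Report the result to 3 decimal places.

Of 32 sites, 1 differences are transitions and 12 are transversions, so P = 1/32 = 0.03125 and Q = 12/32 = 0.375.
Under the Kimura two-parameter model, d = −½ ln(1 − 2P − Q) − ¼ ln(1 − 2Q).
1 − 2P − Q = 0.5625, giving −½ ln(0.5625) = 0.287682.
1 − 2Q = 0.25, giving −¼ ln(0.25) = 0.346574.
d = 0.287682 + 0.346574 = 0.634256.

0.634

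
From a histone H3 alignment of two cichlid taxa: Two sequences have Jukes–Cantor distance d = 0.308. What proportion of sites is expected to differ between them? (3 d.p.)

0.253

p = (3/4)(1 − e^(−4d/3)) = 0.75 × (1 − e^(-0.410667)) = 0.75 × (1 − 0.663208) = 0.252594.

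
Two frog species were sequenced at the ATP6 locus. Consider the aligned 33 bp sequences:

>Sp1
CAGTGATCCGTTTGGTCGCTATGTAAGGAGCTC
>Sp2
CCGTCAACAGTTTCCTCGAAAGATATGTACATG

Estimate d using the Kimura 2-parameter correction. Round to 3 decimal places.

Of 33 sites, 1 differences are transitions and 14 are transversions, so P = 1/33 ≈ 0.030303 and Q = 14/33 ≈ 0.424242.
Under the Kimura two-parameter model, d = −½ ln(1 − 2P − Q) − ¼ ln(1 − 2Q).
1 − 2P − Q = 0.515152, giving −½ ln(0.515152) = 0.331647.
1 − 2Q = 0.151516, giving −¼ ln(0.151516) = 0.471766.
d = 0.331647 + 0.471766 = 0.803413.

0.803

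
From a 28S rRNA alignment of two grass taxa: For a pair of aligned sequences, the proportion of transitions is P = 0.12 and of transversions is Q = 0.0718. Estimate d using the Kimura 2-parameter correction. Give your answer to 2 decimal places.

0.23

Under the Kimura two-parameter model, d = −½ ln(1 − 2P − Q) − ¼ ln(1 − 2Q).
1 − 2P − Q = 0.6882, giving −½ ln(0.6882) = 0.186838.
1 − 2Q = 0.8564, giving −¼ ln(0.8564) = 0.038754.
d = 0.186838 + 0.038754 = 0.225592.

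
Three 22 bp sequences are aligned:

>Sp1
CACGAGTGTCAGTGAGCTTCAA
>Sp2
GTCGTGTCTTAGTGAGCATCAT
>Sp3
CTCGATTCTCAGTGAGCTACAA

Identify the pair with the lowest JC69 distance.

Sp1 and Sp3

Sp1–Sp2: 7/22 differ, p = 0.318, d = 0.414.
Sp1–Sp3: 4/22 differ, p = 0.182, d = 0.208.
Sp2–Sp3: 7/22 differ, p = 0.318, d = 0.414.
The smallest distance is between Sp1 and Sp3.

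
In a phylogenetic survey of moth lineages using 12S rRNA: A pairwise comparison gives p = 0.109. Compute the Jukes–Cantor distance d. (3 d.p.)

d = −(3/4) ln(1 − 4p/3) = −0.75 ln(1 − 0.145333) = −0.75 ln(0.854667)
  = −0.75 × (-0.157043) = 0.117782 substitutions/site.

0.118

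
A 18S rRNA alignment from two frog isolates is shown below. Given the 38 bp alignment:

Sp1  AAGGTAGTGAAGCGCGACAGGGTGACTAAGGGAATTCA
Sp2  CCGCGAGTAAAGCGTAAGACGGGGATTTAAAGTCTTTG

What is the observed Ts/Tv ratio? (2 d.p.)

0.80

Transitions are A↔G and C↔T; transversions are all other mismatches.
Transitions: 8. Transversions: 10.
R = 8/10 = 0.80.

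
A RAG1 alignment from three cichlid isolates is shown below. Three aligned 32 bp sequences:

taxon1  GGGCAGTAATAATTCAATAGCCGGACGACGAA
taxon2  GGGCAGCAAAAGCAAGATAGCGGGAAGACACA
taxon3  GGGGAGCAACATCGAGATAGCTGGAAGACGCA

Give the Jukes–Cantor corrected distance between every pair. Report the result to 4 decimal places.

d(taxon1,taxon2) = 0.4598, d(taxon1,taxon3) = 0.4598, d(taxon2,taxon3) = 0.2158

taxon1–taxon2: 11/32 sites differ → p = 0.34375, d = −0.75 ln(1 − 0.458333) = 0.459828 ≈ 0.4598.
taxon1–taxon3: 11/32 sites differ → p = 0.34375, d = −0.75 ln(1 − 0.458333) = 0.459828 ≈ 0.4598.
taxon2–taxon3: 6/32 sites differ → p = 0.1875, d = −0.75 ln(1 − 0.25) = 0.215762 ≈ 0.2158.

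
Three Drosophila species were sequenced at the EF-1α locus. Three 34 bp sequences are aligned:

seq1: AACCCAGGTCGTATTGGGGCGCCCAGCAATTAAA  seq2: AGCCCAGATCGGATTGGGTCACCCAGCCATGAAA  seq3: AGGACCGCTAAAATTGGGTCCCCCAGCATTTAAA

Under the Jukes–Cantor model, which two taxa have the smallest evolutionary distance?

seq1–seq2: 7/34 differ, p = 0.206, d = 0.241.
seq1–seq3: 11/34 differ, p = 0.324, d = 0.423.
seq2–seq3: 11/34 differ, p = 0.324, d = 0.423.
The smallest distance is between seq1 and seq2.

seq1 and seq2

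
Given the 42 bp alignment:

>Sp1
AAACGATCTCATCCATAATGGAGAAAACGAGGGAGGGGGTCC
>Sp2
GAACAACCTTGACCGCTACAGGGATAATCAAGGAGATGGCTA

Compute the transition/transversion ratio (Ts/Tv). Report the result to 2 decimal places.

2.50

Transitions are A↔G and C↔T; transversions are all other mismatches.
Transitions: 15. Transversions: 6.
R = 15/6 = 2.50.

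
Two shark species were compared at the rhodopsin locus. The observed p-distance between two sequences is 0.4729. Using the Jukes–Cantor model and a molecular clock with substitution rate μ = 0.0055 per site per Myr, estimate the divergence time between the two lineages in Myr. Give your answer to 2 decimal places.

67.89

d = −(3/4) ln(1 − 4p/3) = −0.75 ln(1 − 0.630533) = −0.75 ln(0.369467)
  = −0.75 × (-0.995694) = 0.746771 substitutions/site.
Under a molecular clock d = 2μt, so t = d/(2μ) = 0.746771 / (2 × 0.0055) = 67.89 Myr.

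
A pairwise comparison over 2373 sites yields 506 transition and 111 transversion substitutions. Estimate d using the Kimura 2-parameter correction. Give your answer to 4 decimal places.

P = 506/2373 ≈ 0.213232 and Q = 111/2373 ≈ 0.046776.
Under the Kimura two-parameter model, d = −½ ln(1 − 2P − Q) − ¼ ln(1 − 2Q).
1 − 2P − Q = 0.52676, giving −½ ln(0.52676) = 0.320505.
1 − 2Q = 0.906448, giving −¼ ln(0.906448) = 0.024555.
d = 0.320505 + 0.024555 = 0.345060.

0.3451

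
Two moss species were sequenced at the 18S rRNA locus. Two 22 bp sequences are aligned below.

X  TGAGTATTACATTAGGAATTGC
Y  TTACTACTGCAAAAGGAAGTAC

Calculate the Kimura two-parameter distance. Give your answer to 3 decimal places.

0.498

Of 22 sites, 3 differences are transitions and 5 are transversions, so P = 3/22 ≈ 0.136364 and Q = 5/22 ≈ 0.227273.
Under the Kimura two-parameter model, d = −½ ln(1 − 2P − Q) − ¼ ln(1 − 2Q).
1 − 2P − Q = 0.499999, giving −½ ln(0.499999) = 0.346575.
1 − 2Q = 0.545454, giving −¼ ln(0.545454) = 0.151534.
d = 0.346575 + 0.151534 = 0.498109.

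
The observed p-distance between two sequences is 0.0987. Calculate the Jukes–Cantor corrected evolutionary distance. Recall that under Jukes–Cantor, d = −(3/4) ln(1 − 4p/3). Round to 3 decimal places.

0.106

d = −(3/4) ln(1 − 4p/3) = −0.75 ln(1 − 0.1316) = −0.75 ln(0.8684)
  = −0.75 × (-0.141103) = 0.105827 substitutions/site.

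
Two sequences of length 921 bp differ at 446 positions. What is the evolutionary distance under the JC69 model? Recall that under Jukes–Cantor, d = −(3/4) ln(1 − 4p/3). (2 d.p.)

0.78

p = 446/921 ≈ 0.484256.
d = −(3/4) ln(1 − 4p/3) = −0.75 ln(1 − 0.645675) = −0.75 ln(0.354325)
  = −0.75 × (-1.037541) = 0.778156 substitutions/site.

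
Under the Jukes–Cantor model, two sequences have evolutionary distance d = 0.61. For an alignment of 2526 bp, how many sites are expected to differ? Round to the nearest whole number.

Invert JC69: p = (3/4)(1 − e^(−4d/3)) = 0.75 × (1 − e^(-0.813333)) = 0.75 × (1 − 0.443378) = 0.417467.
Expected differing sites = pL ≈ 0.417467 × 2526 = 1054.521642 ≈ 1055.

1055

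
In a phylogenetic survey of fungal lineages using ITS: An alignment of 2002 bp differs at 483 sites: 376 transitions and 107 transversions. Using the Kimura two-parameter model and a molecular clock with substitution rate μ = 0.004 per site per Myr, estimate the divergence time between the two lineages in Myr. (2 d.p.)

38.56

P = 376/2002 ≈ 0.187812 and Q = 107/2002 ≈ 0.053447.
Under the Kimura two-parameter model, d = −½ ln(1 − 2P − Q) − ¼ ln(1 − 2Q).
1 − 2P − Q = 0.570929, giving −½ ln(0.570929) = 0.280245.
1 − 2Q = 0.893106, giving −¼ ln(0.893106) = 0.028263.
d = 0.280245 + 0.028263 = 0.308508.
Under a molecular clock d = 2μt, so t = d/(2μ) = 0.308508 / (2 × 0.004) = 38.56 Myr.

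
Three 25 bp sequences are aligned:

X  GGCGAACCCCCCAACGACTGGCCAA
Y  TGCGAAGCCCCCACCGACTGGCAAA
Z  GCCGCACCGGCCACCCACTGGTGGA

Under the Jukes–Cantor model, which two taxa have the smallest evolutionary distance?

X–Y: 4/25 differ, p = 0.160, d = 0.180.
X–Z: 9/25 differ, p = 0.360, d = 0.490.
Y–Z: 10/25 differ, p = 0.400, d = 0.572.
The smallest distance is between X and Y.

X and Y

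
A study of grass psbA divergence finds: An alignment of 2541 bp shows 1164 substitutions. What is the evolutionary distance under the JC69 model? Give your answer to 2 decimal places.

p = 1164/2541 ≈ 0.458087.
d = −(3/4) ln(1 − 4p/3) = −0.75 ln(1 − 0.610783) = −0.75 ln(0.389217)
  = −0.75 × (-0.943618) = 0.707714 substitutions/site.

0.71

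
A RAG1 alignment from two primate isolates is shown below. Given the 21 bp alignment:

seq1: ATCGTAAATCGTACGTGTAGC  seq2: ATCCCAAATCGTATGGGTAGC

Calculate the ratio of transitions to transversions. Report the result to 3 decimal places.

Transitions are A↔G and C↔T; transversions are all other mismatches.
Transitions: 2. Transversions: 2.
R = 2/2 = 1.000.

1.000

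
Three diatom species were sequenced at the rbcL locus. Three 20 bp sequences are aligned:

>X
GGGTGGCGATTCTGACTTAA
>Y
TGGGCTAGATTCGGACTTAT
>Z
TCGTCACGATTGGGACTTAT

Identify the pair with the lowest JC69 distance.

Y and Z

X–Y: 7/20 differ, p = 0.350, d = 0.471.
X–Z: 7/20 differ, p = 0.350, d = 0.471.
Y–Z: 5/20 differ, p = 0.250, d = 0.304.
The smallest distance is between Y and Z.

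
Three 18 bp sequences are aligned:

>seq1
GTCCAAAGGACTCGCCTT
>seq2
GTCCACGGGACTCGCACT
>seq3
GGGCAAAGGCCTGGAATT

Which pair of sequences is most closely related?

seq1–seq2: 4/18 differ, p = 0.222, d = 0.264.
seq1–seq3: 6/18 differ, p = 0.333, d = 0.441.
seq2–seq3: 8/18 differ, p = 0.444, d = 0.673.
The smallest distance is between seq1 and seq2.

seq1 and seq2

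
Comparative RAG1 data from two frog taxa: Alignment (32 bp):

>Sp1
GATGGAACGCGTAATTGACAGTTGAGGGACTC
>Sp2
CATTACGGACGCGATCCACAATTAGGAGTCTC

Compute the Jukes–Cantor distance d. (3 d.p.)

0.824

The sequences differ at 16 of 32 sites, so p = 16/32 = 0.5.
d = −(3/4) ln(1 − 4p/3) = −0.75 ln(1 − 0.666667) = −0.75 ln(0.333333)
  = −0.75 × (-1.098613) = 0.823960 substitutions/site.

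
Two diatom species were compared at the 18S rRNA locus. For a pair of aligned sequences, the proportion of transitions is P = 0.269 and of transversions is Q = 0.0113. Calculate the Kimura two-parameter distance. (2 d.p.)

0.40

Under the Kimura two-parameter model, d = −½ ln(1 − 2P − Q) − ¼ ln(1 − 2Q).
1 − 2P − Q = 0.4507, giving −½ ln(0.4507) = 0.398477.
1 − 2Q = 0.9774, giving −¼ ln(0.9774) = 0.005715.
d = 0.398477 + 0.005715 = 0.404192.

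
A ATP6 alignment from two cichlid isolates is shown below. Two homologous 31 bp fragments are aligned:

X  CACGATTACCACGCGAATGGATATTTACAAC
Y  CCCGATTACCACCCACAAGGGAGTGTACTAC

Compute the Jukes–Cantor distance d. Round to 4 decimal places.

The sequences differ at 10 of 31 sites (2, 13, 15, 16, 18, 21, 22, 23, 25, 29), so p = 10/31 ≈ 0.322581.
d = −(3/4) ln(1 − 4p/3) = −0.75 ln(1 − 0.430108) = −0.75 ln(0.569892)
  = −0.75 × (-0.562308) = 0.421731 substitutions/site.

0.4217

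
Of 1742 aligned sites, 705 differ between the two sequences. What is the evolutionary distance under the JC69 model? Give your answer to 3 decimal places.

0.582

p = 705/1742 ≈ 0.404707.
d = −(3/4) ln(1 − 4p/3) = −0.75 ln(1 − 0.539609) = −0.75 ln(0.460391)
  = −0.75 × (-0.775679) = 0.581759 substitutions/site.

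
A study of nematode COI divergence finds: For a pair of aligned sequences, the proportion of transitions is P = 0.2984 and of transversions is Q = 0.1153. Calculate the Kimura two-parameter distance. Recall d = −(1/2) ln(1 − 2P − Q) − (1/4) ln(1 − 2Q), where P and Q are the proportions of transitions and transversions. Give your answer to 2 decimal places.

0.69

Under the Kimura two-parameter model, d = −½ ln(1 − 2P − Q) − ¼ ln(1 − 2Q).
1 − 2P − Q = 0.2879, giving −½ ln(0.2879) = 0.622571.
1 − 2Q = 0.7694, giving −¼ ln(0.7694) = 0.065536.
d = 0.622571 + 0.065536 = 0.688107.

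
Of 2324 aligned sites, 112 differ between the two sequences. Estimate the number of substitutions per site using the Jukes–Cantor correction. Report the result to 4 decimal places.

p = 112/2324 ≈ 0.048193.
d = −(3/4) ln(1 − 4p/3) = −0.75 ln(1 − 0.064257) = −0.75 ln(0.935743)
  = −0.75 × (-0.066414) = 0.049811 substitutions/site.

0.0498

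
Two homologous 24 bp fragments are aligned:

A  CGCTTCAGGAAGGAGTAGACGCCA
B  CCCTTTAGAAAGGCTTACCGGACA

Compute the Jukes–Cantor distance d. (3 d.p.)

0.520

The sequences differ at 9 of 24 sites (2, 6, 9, 14, 15, 18, 19, 20, 22), so p = 9/24 = 0.375.
d = −(3/4) ln(1 − 4p/3) = −0.75 ln(1 − 0.5) = −0.75 ln(0.5)
  = −0.75 × (-0.693147) = 0.519860 substitutions/site.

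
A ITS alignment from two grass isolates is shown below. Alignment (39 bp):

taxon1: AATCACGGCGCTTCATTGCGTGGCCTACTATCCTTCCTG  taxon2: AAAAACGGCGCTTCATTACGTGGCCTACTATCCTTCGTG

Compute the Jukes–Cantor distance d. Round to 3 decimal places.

0.110

The sequences differ at 4 of 39 sites (3, 4, 18, 37), so p = 4/39 ≈ 0.102564.
d = −(3/4) ln(1 − 4p/3) = −0.75 ln(1 − 0.136752) = −0.75 ln(0.863248)
  = −0.75 × (-0.147053) = 0.110290 substitutions/site.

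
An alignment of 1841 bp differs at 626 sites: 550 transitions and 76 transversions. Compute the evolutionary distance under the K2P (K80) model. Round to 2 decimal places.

P = 550/1841 ≈ 0.298751 and Q = 76/1841 ≈ 0.041282.
Under the Kimura two-parameter model, d = −½ ln(1 − 2P − Q) − ¼ ln(1 − 2Q).
1 − 2P − Q = 0.361216, giving −½ ln(0.361216) = 0.509140.
1 − 2Q = 0.917436, giving −¼ ln(0.917436) = 0.021543.
d = 0.509140 + 0.021543 = 0.530683.

0.53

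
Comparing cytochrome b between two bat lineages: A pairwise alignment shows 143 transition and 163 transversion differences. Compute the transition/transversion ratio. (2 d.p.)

0.88

R = 143/163 = 0.877300… ≈ 0.88 (to 2 d.p.).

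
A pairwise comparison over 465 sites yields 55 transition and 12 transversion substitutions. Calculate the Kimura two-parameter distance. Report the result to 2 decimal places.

P = 55/465 ≈ 0.11828 and Q = 12/465 ≈ 0.025806.
Under the Kimura two-parameter model, d = −½ ln(1 − 2P − Q) − ¼ ln(1 − 2Q).
1 − 2P − Q = 0.737634, giving −½ ln(0.737634) = 0.152154.
1 − 2Q = 0.948388, giving −¼ ln(0.948388) = 0.013248.
d = 0.152154 + 0.013248 = 0.165402.

0.17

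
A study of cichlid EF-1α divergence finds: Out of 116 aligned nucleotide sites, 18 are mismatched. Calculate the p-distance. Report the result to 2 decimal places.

p = 18/116 = 0.155172… ≈ 0.16 (to 2 d.p.).

0.16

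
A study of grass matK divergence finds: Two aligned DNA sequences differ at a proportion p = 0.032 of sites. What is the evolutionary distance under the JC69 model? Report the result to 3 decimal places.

d = −(3/4) ln(1 − 4p/3) = −0.75 ln(1 − 0.042667) = −0.75 ln(0.957333)
  = −0.75 × (-0.043604) = 0.032703 substitutions/site.

0.033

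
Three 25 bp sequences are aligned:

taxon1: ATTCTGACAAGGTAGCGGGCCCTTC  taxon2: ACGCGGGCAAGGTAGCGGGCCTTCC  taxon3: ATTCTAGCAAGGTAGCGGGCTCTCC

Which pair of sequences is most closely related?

taxon1–taxon2: 6/25 differ, p = 0.240, d = 0.289.
taxon1–taxon3: 4/25 differ, p = 0.160, d = 0.180.
taxon2–taxon3: 6/25 differ, p = 0.240, d = 0.289.
The smallest distance is between taxon1 and taxon3.

taxon1 and taxon3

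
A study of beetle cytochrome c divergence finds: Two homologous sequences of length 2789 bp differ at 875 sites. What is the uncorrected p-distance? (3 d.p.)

p = 875/2789 = 0.313732… ≈ 0.314 (to 3 d.p.).

0.314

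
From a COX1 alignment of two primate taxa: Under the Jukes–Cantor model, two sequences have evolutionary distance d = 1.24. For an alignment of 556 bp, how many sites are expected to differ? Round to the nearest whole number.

Invert JC69: p = (3/4)(1 − e^(−4d/3)) = 0.75 × (1 − e^(-1.653333)) = 0.75 × (1 − 0.191411) = 0.606442.
Expected differing sites = pL ≈ 0.606442 × 556 = 337.181752 ≈ 337.

337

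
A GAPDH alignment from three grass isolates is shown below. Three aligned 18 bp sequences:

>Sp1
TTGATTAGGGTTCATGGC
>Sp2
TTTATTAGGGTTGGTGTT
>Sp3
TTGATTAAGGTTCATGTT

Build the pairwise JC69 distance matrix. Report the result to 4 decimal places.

Sp1–Sp2: 5/18 sites differ → p ≈ 0.277778, d = −0.75 ln(1 − 0.370371) = 0.346968 ≈ 0.3470.
Sp1–Sp3: 3/18 sites differ → p ≈ 0.166667, d = −0.75 ln(1 − 0.222223) = 0.188487 ≈ 0.1885.
Sp2–Sp3: 4/18 sites differ → p ≈ 0.222222, d = −0.75 ln(1 − 0.296296) = 0.263548 ≈ 0.2635.

d(Sp1,Sp2) = 0.3470, d(Sp1,Sp3) = 0.1885, d(Sp2,Sp3) = 0.2635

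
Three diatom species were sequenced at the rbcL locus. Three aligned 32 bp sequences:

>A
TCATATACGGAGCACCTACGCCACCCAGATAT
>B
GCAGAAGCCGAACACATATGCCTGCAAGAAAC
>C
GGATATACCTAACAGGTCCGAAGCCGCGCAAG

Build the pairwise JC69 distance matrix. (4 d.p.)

A–B: 13/32 sites differ → p = 0.40625, d = −0.75 ln(1 − 0.541667) = 0.585119 ≈ 0.5851.
A–C: 16/32 sites differ → p = 0.5, d = −0.75 ln(1 − 0.666667) = 0.823960 ≈ 0.8240.
B–C: 17/32 sites differ → p = 0.53125, d = −0.75 ln(1 − 0.708333) = 0.924107 ≈ 0.9241.

d(A,B) = 0.5851, d(A,C) = 0.8240, d(B,C) = 0.9241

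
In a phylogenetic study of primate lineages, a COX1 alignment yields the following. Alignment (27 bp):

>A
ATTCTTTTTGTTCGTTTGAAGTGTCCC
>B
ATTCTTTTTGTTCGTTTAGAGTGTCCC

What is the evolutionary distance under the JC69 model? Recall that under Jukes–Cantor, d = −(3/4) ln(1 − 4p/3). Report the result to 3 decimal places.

0.078

The sequences differ at 2 of 27 sites (18, 19), so p = 2/27 ≈ 0.074074.
d = −(3/4) ln(1 − 4p/3) = −0.75 ln(1 − 0.098765) = −0.75 ln(0.901235)
  = −0.75 × (-0.103989) = 0.077992 substitutions/site.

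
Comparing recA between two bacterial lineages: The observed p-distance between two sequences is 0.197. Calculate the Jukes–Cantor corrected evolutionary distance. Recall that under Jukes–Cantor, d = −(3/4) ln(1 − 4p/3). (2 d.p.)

d = −(3/4) ln(1 − 4p/3) = −0.75 ln(1 − 0.262667) = −0.75 ln(0.737333)
  = −0.75 × (-0.304716) = 0.228537 substitutions/site.

0.23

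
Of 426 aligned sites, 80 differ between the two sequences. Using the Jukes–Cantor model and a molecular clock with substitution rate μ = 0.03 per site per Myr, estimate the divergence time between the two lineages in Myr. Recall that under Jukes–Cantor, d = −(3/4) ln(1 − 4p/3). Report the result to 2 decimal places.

p = 80/426 ≈ 0.187793.
d = −(3/4) ln(1 − 4p/3) = −0.75 ln(1 − 0.250391) = −0.75 ln(0.749609)
  = −0.75 × (-0.288204) = 0.216153 substitutions/site.
Under a molecular clock d = 2μt, so t = d/(2μ) = 0.216153 / (2 × 0.03) = 3.60 Myr.

3.60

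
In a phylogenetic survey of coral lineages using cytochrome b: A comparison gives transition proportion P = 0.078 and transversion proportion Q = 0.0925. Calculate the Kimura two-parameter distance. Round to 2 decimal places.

Under the Kimura two-parameter model, d = −½ ln(1 − 2P − Q) − ¼ ln(1 − 2Q).
1 − 2P − Q = 0.7515, giving −½ ln(0.7515) = 0.142842.
1 − 2Q = 0.815, giving −¼ ln(0.815) = 0.051142.
d = 0.142842 + 0.051142 = 0.193984.

0.19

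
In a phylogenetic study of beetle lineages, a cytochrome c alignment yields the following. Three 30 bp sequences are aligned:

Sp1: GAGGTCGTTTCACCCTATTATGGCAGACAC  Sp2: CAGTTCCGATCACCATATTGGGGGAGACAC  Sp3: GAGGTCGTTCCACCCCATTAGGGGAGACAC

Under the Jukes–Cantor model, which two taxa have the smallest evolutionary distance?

Sp1 and Sp3

Sp1–Sp2: 9/30 differ, p = 0.300, d = 0.383.
Sp1–Sp3: 4/30 differ, p = 0.133, d = 0.147.
Sp2–Sp3: 9/30 differ, p = 0.300, d = 0.383.
The smallest distance is between Sp1 and Sp3.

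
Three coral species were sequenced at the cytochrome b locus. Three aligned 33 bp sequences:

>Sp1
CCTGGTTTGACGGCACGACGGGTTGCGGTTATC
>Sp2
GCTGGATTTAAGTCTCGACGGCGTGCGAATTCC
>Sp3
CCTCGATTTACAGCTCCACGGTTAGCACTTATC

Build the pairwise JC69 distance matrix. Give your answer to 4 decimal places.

Sp1–Sp2: 12/33 sites differ → p ≈ 0.363636, d = −0.75 ln(1 − 0.484848) = 0.497470 ≈ 0.4975.
Sp1–Sp3: 10/33 sites differ → p ≈ 0.30303, d = −0.75 ln(1 − 0.40404) = 0.388186 ≈ 0.3882.
Sp2–Sp3: 14/33 sites differ → p ≈ 0.424242, d = −0.75 ln(1 − 0.565656) = 0.625439 ≈ 0.6254.

d(Sp1,Sp2) = 0.4975, d(Sp1,Sp3) = 0.3882, d(Sp2,Sp3) = 0.6254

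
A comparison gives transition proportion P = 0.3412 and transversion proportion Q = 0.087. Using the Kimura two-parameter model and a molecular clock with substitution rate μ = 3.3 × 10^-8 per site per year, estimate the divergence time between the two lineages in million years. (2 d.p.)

Under the Kimura two-parameter model, d = −½ ln(1 − 2P − Q) − ¼ ln(1 − 2Q).
1 − 2P − Q = 0.2306, giving −½ ln(0.2306) = 0.733535.
1 − 2Q = 0.826, giving −¼ ln(0.826) = 0.047790.
d = 0.733535 + 0.047790 = 0.781325.
Under a molecular clock d = 2μt, so t = d/(2μ) = 0.781325 / (2 × 3.3 × 10^-8) = 11.84 million years.

11.84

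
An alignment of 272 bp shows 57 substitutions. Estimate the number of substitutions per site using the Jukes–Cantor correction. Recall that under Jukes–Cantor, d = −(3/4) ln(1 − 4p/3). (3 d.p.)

p = 57/272 ≈ 0.209559.
d = −(3/4) ln(1 − 4p/3) = −0.75 ln(1 − 0.279412) = −0.75 ln(0.720588)
  = −0.75 × (-0.327688) = 0.245766 substitutions/site.

0.246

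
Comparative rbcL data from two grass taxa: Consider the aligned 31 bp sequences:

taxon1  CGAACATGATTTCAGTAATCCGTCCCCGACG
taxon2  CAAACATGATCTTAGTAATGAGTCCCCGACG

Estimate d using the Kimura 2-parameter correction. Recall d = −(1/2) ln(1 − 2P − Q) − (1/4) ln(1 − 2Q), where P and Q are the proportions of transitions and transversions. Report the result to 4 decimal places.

Of 31 sites, 3 differences are transitions and 2 are transversions, so P = 3/31 ≈ 0.096774 and Q = 2/31 ≈ 0.064516.
Under the Kimura two-parameter model, d = −½ ln(1 − 2P − Q) − ¼ ln(1 − 2Q).
1 − 2P − Q = 0.741936, giving −½ ln(0.741936) = 0.149246.
1 − 2Q = 0.870968, giving −¼ ln(0.870968) = 0.034538.
d = 0.149246 + 0.034538 = 0.183784.

0.1838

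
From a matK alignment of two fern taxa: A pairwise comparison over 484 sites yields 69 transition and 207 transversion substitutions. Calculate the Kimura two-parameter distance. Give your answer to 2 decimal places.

P = 69/484 ≈ 0.142562 and Q = 207/484 ≈ 0.427686.
Under the Kimura two-parameter model, d = −½ ln(1 − 2P − Q) − ¼ ln(1 − 2Q).
1 − 2P − Q = 0.28719, giving −½ ln(0.28719) = 0.623806.
1 − 2Q = 0.144628, giving −¼ ln(0.144628) = 0.483398.
d = 0.623806 + 0.483398 = 1.107204.

1.11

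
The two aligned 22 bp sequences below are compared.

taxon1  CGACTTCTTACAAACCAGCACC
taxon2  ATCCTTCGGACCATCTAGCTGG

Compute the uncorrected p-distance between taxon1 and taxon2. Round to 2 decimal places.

The sequences differ at 11 of 22 positions.
p = 11/22 = 0.50.

0.50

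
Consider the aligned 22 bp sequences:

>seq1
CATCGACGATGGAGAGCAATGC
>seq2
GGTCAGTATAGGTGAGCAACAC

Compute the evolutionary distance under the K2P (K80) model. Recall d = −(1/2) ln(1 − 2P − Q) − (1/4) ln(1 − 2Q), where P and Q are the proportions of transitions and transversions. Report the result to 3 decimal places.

Of 22 sites, 7 differences are transitions and 4 are transversions, so P = 7/22 ≈ 0.318182 and Q = 4/22 ≈ 0.181818.
Under the Kimura two-parameter model, d = −½ ln(1 − 2P − Q) − ¼ ln(1 − 2Q).
1 − 2P − Q = 0.181818, giving −½ ln(0.181818) = 0.852375.
1 − 2Q = 0.636364, giving −¼ ln(0.636364) = 0.112996.
d = 0.852375 + 0.112996 = 0.965371.

0.965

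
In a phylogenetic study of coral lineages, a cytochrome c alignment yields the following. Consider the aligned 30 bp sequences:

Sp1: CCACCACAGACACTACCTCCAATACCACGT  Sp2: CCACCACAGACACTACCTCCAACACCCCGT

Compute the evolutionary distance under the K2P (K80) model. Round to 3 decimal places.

Of 30 sites, 1 differences are transitions and 1 are transversions, so P = 1/30 ≈ 0.033333 and Q = 1/30 ≈ 0.033333.
Under the Kimura two-parameter model, d = −½ ln(1 − 2P − Q) − ¼ ln(1 − 2Q).
1 − 2P − Q = 0.900001, giving −½ ln(0.900001) = 0.052680.
1 − 2Q = 0.933334, giving −¼ ln(0.933334) = 0.017248.
d = 0.052680 + 0.017248 = 0.069928.

0.070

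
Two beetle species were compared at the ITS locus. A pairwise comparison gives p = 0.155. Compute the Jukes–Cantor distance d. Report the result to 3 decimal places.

0.174

d = −(3/4) ln(1 − 4p/3) = −0.75 ln(1 − 0.206667) = −0.75 ln(0.793333)
  = −0.75 × (-0.231512) = 0.173634 substitutions/site.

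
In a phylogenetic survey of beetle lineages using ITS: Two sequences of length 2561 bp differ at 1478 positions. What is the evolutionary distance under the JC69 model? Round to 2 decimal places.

1.10

p = 1478/2561 ≈ 0.577118.
d = −(3/4) ln(1 − 4p/3) = −0.75 ln(1 − 0.769491) = −0.75 ln(0.230509)
  = −0.75 × (-1.467465) = 1.100599 substitutions/site.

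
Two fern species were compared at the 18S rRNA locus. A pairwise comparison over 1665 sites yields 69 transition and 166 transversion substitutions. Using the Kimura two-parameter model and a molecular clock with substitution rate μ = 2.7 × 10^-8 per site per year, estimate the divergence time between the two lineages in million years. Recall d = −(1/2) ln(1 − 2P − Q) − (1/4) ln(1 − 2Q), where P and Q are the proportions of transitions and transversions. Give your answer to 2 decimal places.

P = 69/1665 ≈ 0.041441 and Q = 166/1665 ≈ 0.0997.
Under the Kimura two-parameter model, d = −½ ln(1 − 2P − Q) − ¼ ln(1 − 2Q).
1 − 2P − Q = 0.817418, giving −½ ln(0.817418) = 0.100802.
1 − 2Q = 0.8006, giving −¼ ln(0.8006) = 0.055598.
d = 0.100802 + 0.055598 = 0.156400.
Under a molecular clock d = 2μt, so t = d/(2μ) = 0.156400 / (2 × 2.7 × 10^-8) = 2.90 million years.

2.90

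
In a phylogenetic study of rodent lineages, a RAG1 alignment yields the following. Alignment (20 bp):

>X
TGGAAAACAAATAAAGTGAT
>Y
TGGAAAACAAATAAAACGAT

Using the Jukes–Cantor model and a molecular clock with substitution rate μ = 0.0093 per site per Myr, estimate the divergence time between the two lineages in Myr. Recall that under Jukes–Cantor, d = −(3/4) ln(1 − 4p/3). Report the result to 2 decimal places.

The sequences differ at 2 of 20 sites (16, 17), so p = 2/20 = 0.1.
d = −(3/4) ln(1 − 4p/3) = −0.75 ln(1 − 0.133333) = −0.75 ln(0.866667)
  = −0.75 × (-0.143100) = 0.107325 substitutions/site.
Under a molecular clock d = 2μt, so t = d/(2μ) = 0.107325 / (2 × 0.0093) = 5.77 Myr.

5.77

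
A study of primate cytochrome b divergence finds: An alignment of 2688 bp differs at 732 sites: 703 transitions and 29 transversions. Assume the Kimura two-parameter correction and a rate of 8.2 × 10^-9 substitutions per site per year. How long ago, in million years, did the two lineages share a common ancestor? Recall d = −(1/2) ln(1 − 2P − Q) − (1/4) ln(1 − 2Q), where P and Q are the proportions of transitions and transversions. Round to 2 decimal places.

P = 703/2688 ≈ 0.261533 and Q = 29/2688 ≈ 0.010789.
Under the Kimura two-parameter model, d = −½ ln(1 − 2P − Q) − ¼ ln(1 − 2Q).
1 − 2P − Q = 0.466145, giving −½ ln(0.466145) = 0.381629.
1 − 2Q = 0.978422, giving −¼ ln(0.978422) = 0.005454.
d = 0.381629 + 0.005454 = 0.387083.
Under a molecular clock d = 2μt, so t = d/(2μ) = 0.387083 / (2 × 8.2 × 10^-9) = 23.60 million years.

23.60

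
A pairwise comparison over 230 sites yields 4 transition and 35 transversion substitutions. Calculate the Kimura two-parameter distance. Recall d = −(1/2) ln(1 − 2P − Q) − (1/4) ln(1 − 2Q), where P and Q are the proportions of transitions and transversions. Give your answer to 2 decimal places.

0.19

P = 4/230 ≈ 0.017391 and Q = 35/230 ≈ 0.152174.
Under the Kimura two-parameter model, d = −½ ln(1 − 2P − Q) − ¼ ln(1 − 2Q).
1 − 2P − Q = 0.813044, giving −½ ln(0.813044) = 0.103485.
1 − 2Q = 0.695652, giving −¼ ln(0.695652) = 0.090726.
d = 0.103485 + 0.090726 = 0.194211.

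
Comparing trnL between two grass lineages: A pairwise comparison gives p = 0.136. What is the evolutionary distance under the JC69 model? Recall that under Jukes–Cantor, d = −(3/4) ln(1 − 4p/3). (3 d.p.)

d = −(3/4) ln(1 − 4p/3) = −0.75 ln(1 − 0.181333) = −0.75 ln(0.818667)
  = −0.75 × (-0.200078) = 0.150059 substitutions/site.

0.150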